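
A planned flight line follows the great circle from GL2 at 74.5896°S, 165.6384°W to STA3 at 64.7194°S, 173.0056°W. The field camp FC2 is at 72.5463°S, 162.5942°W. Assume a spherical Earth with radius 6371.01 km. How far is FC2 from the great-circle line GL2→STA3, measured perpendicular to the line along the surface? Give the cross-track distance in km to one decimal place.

δ₁₃ = central angle GL2→FC2 = 0.038688 rad  (haversine)
θ₁₃ = bearing GL2→FC2 = 24.319°,  θ₁₂ = bearing GL2→STA3 = 341.948°
dₓₜ = R·arcsin(sin δ₁₃ · sin(θ₁₃ − θ₁₂)) = 6371.01·arcsin(0.03868·sin(-317.630°)) = 166.089 km
|dₓₜ| = 166.089 km

166.1 km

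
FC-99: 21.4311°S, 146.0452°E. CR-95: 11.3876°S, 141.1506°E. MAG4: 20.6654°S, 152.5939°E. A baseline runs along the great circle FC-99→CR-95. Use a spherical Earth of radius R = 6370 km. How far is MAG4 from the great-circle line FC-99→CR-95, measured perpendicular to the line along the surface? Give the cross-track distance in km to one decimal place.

644.0 km

δ₁₃ = central angle FC-99→MAG4 = 0.107496 rad  (haversine)
θ₁₃ = bearing FC-99→MAG4 = 84.044°,  θ₁₂ = bearing FC-99→CR-95 = 334.208°
dₓₜ = R·arcsin(sin δ₁₃ · sin(θ₁₃ − θ₁₂)) = 6370·arcsin(0.10729·sin(-250.165°)) = 643.978 km
|dₓₜ| = 643.978 km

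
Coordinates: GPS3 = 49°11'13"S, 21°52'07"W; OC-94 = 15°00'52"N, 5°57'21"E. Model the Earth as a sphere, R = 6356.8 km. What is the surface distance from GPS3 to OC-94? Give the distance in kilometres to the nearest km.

7629 km

GPS3: φ = -49.18694°, λ = -21.86861°
OC-94: φ = +15.01444°, λ = +5.95583°
Δφ = 64.2014°,  Δλ = 27.8244°
a = sin²(Δφ/2) + cos φ₁ cos φ₂ sin²(Δλ/2) = 0.318889
c = 2·arcsin(√a) = 1.200146 rad = 68.7633°
d = R·c = 6356.8 × 1.200146 = 7629.1 km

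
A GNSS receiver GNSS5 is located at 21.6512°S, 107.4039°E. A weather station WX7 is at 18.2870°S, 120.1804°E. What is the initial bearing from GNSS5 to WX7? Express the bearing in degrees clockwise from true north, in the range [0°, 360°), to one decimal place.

Δλ = 12.7765°
y = sin Δλ · cos φ₂ = 0.209980
x = cos φ₁ sin φ₂ − sin φ₁ cos φ₂ cos Δλ = 0.050009
θ = atan2(y, x) = 76.6040° → 76.6040° (mod 360°)

76.6°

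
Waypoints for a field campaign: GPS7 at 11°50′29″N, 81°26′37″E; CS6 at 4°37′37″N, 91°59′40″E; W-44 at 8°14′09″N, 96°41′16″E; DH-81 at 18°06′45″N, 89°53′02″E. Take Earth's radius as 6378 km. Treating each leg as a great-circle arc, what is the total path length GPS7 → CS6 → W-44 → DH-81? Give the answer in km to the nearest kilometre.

GPS7: φ = +11.84139°, λ = +81.44361°
CS6: φ = +4.62694°, λ = +91.99444°
W-44: φ = +8.23583°, λ = +96.68778°
DH-81: φ = +18.11250°, λ = +89.88389°
GPS7→CS6: c = 0.221406 rad, d = 1412.13 km
CS6→W-44: c = 0.102911 rad, d = 656.37 km
W-44→DH-81: c = 0.207472 rad, d = 1323.26 km
Total = 1412.13 + 656.37 + 1323.26 = 3391.76 km

3392 km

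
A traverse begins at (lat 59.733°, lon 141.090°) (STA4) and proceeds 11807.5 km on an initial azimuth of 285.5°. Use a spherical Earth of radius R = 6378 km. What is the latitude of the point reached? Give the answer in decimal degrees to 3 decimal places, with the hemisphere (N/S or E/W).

6.296°S

δ = d/R = 11807.5/6378 = 1.851286 rad
φ₂ = arcsin(sin φ₁ cos δ + cos φ₁ sin δ cos θ)
   = arcsin(0.86369·-0.27683 + 0.50403·0.96092·0.26724) = -6.29562°
λ₂ = λ₁ + atan2(sin θ sin δ cos φ₁, cos δ − sin φ₁ sin φ₂) = 29.77403°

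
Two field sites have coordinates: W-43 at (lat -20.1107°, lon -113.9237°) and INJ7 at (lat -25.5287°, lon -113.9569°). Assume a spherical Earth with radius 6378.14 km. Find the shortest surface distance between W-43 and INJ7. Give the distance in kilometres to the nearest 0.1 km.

603.1 km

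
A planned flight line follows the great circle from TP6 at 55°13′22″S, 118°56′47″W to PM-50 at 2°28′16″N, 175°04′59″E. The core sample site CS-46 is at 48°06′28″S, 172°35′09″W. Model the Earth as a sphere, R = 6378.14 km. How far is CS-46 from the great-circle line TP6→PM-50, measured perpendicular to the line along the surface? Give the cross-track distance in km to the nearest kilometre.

TP6: φ = -55.22278°, λ = -118.94639°
PM-50: φ = +2.47111°, λ = +175.08306°
CS-46: φ = -48.10778°, λ = -172.58583°
δ₁₃ = central angle TP6→CS-46 = 0.578588 rad  (haversine)
θ₁₃ = bearing TP6→CS-46 = 259.523°,  θ₁₂ = bearing TP6→PM-50 = 291.463°
dₓₜ = R·arcsin(sin δ₁₃ · sin(θ₁₃ − θ₁₂)) = 6378.14·arcsin(0.54684·sin(-31.939°)) = -1871.897 km
|dₓₜ| = 1871.897 km

1872 km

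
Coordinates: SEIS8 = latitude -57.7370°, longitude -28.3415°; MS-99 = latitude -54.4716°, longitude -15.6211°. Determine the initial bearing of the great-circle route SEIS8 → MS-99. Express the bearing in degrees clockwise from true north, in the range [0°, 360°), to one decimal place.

Δλ = 12.7204°
y = sin Δλ · cos φ₂ = 0.127956
x = cos φ₁ sin φ₂ − sin φ₁ cos φ₂ cos Δλ = 0.044901
θ = atan2(y, x) = 70.6637° → 70.6637° (mod 360°)

70.7°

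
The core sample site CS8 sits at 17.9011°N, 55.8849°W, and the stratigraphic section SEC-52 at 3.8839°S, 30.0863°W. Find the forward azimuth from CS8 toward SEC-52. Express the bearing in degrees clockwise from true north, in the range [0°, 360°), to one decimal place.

128.1°

Δλ = 25.7986°
y = sin Δλ · cos φ₂ = 0.434210
x = cos φ₁ sin φ₂ − sin φ₁ cos φ₂ cos Δλ = -0.340559
θ = atan2(y, x) = 128.1078° → 128.1078° (mod 360°)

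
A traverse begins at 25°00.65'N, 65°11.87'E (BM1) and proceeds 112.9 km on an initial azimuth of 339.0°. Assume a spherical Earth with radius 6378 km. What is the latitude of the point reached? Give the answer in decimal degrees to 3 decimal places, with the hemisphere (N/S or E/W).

25.957°N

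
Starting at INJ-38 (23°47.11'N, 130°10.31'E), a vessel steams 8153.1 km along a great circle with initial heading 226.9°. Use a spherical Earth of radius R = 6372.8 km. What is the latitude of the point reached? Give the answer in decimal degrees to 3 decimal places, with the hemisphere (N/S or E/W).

INJ-38: φ = +23.78517°, λ = +130.17183°
δ = d/R = 8153.1/6372.8 = 1.279359 rad
φ₂ = arcsin(sin φ₁ cos δ + cos φ₁ sin δ cos θ)
   = arcsin(0.40331·0.28733 + 0.91506·0.95783·-0.68327) = -28.88099°
λ₂ = λ₁ + atan2(sin θ sin δ cos φ₁, cos δ − sin φ₁ sin φ₂) = 77.16447°

28.881°S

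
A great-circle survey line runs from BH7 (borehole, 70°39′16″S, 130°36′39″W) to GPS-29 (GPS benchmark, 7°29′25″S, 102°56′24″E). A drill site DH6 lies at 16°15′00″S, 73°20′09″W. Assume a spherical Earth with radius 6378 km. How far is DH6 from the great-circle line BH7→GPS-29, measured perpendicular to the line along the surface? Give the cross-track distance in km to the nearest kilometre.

1074 km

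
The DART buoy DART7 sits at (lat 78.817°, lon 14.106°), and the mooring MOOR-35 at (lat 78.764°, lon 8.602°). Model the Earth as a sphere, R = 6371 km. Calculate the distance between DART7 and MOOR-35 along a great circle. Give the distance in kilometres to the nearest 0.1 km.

119.1 km

Δφ = -0.0530°,  Δλ = -5.5040°
a = sin²(Δφ/2) + cos φ₁ cos φ₂ sin²(Δλ/2) = 0.000087
c = 2·arcsin(√a) = 0.018690 rad = 1.0709°
d = R·c = 6371 × 0.018690 = 119.1 km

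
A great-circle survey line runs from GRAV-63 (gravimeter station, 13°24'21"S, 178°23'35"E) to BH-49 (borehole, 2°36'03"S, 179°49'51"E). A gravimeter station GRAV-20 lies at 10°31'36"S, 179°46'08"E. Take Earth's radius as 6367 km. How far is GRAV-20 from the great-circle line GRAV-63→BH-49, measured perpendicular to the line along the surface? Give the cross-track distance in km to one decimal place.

106.6 km

GRAV-63: φ = -13.40583°, λ = +178.39306°
BH-49: φ = -2.60083°, λ = +179.83083°
GRAV-20: φ = -10.52667°, λ = +179.76889°
δ₁₃ = central angle GRAV-63→GRAV-20 = 0.055469 rad  (haversine)
θ₁₃ = bearing GRAV-63→GRAV-20 = 25.201°,  θ₁₂ = bearing GRAV-63→BH-49 = 7.619°
dₓₜ = R·arcsin(sin δ₁₃ · sin(θ₁₃ − θ₁₂)) = 6367·arcsin(0.05544·sin(17.582°)) = 106.636 km
|dₓₜ| = 106.636 km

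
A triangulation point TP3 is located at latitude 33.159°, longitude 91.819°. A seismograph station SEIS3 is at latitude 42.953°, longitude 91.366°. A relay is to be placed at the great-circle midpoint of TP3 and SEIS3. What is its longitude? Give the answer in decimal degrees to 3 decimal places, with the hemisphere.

Bx = cos φ₂ cos Δλ = 0.731890,  By = cos φ₂ sin Δλ = -0.005787
φₘ = atan2(sin φ₁ + sin φ₂, √((cos φ₁ + Bx)² + By²)) = 38.05622°
λₘ = λ₁ + atan2(By, cos φ₁ + Bx) = 91.60769°

91.608°E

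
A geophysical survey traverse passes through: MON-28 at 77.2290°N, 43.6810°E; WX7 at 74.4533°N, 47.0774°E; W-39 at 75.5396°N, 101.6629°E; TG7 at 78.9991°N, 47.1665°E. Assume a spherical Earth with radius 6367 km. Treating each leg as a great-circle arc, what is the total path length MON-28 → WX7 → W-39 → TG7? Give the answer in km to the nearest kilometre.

3173 km

MON-28→WX7: c = 0.050548 rad, d = 321.84 km
WX7→W-39: c = 0.238574 rad, d = 1519.00 km
W-39→TG7: c = 0.209186 rad, d = 1331.89 km
Total = 321.84 + 1519.00 + 1331.89 = 3172.73 km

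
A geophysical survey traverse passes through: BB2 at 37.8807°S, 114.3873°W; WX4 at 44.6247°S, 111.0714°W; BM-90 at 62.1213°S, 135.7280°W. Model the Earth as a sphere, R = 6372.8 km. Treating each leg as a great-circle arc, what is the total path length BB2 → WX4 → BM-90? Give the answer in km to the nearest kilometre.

3310 km

BB2→WX4: c = 0.125460 rad, d = 799.53 km
WX4→BM-90: c = 0.393973 rad, d = 2510.71 km
Total = 799.53 + 2510.71 = 3310.24 km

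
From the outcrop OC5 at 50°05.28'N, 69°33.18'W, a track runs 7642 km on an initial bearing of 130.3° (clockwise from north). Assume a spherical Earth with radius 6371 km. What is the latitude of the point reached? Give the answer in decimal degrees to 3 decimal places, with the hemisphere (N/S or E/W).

OC5: φ = +50.08800°, λ = -69.55300°
δ = d/R = 7642/6371 = 1.199498 rad
φ₂ = arcsin(sin φ₁ cos δ + cos φ₁ sin δ cos θ)
   = arcsin(0.76703·0.36283 + 0.64161·0.93186·-0.64679) = -6.22366°
λ₂ = λ₁ + atan2(sin θ sin δ cos φ₁, cos δ − sin φ₁ sin φ₂) = -23.91707°

6.224°S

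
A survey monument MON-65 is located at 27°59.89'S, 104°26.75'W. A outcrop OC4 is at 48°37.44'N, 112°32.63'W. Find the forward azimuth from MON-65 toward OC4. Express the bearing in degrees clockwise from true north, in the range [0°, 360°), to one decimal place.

354.5°

MON-65: φ = -27.99817°, λ = -104.44583°
OC4: φ = +48.62400°, λ = -112.54383°
Δλ = -8.0980°
y = sin Δλ · cos φ₂ = -0.093113
x = cos φ₁ sin φ₂ − sin φ₁ cos φ₂ cos Δλ = 0.969771
θ = atan2(y, x) = -5.4844° → 354.5156° (mod 360°)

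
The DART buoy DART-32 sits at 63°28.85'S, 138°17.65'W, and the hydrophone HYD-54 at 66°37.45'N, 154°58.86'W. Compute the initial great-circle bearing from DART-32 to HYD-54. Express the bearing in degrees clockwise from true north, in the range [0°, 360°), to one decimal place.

351.4°

DART-32: φ = -63.48083°, λ = -138.29417°
HYD-54: φ = +66.62417°, λ = -154.98100°
Δλ = -16.6868°
y = sin Δλ · cos φ₂ = -0.113926
x = cos φ₁ sin φ₂ − sin φ₁ cos φ₂ cos Δλ = 0.749915
θ = atan2(y, x) = -8.6382° → 351.3618° (mod 360°)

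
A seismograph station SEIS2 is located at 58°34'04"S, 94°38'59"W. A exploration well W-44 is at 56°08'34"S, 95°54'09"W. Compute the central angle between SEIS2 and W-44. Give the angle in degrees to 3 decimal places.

2.517°

SEIS2: φ = -58.56778°, λ = -94.64972°
W-44: φ = -56.14278°, λ = -95.90250°
Δφ = 2.4250°,  Δλ = -1.2528°
a = sin²(Δφ/2) + cos φ₁ cos φ₂ sin²(Δλ/2) = 0.000482
c = 2·arcsin(√a) = 0.043935 rad = 2.5173°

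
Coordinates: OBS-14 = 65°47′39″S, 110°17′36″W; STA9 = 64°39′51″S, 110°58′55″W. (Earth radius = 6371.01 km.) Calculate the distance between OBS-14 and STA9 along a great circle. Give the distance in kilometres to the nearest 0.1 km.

129.7 km

OBS-14: φ = -65.79417°, λ = -110.29333°
STA9: φ = -64.66417°, λ = -110.98194°
Δφ = 1.1300°,  Δλ = -0.6886°
a = sin²(Δφ/2) + cos φ₁ cos φ₂ sin²(Δλ/2) = 0.000104
c = 2·arcsin(√a) = 0.020355 rad = 1.1662°
d = R·c = 6371.01 × 0.020355 = 129.7 km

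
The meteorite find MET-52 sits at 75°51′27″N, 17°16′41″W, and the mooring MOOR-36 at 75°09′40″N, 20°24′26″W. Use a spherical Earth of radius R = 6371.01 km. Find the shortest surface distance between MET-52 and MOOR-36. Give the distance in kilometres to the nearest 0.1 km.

116.5 km

MET-52: φ = +75.85750°, λ = -17.27806°
MOOR-36: φ = +75.16111°, λ = -20.40722°
Δφ = -0.6964°,  Δλ = -3.1292°
a = sin²(Δφ/2) + cos φ₁ cos φ₂ sin²(Δλ/2) = 0.000084
c = 2·arcsin(√a) = 0.018285 rad = 1.0476°
d = R·c = 6371.01 × 0.018285 = 116.5 km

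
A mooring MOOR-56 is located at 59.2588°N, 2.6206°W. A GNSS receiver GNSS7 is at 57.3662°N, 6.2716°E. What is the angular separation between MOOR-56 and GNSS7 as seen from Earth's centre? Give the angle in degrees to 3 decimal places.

Δφ = -1.8926°,  Δλ = 8.8922°
a = sin²(Δφ/2) + cos φ₁ cos φ₂ sin²(Δλ/2) = 0.001929
c = 2·arcsin(√a) = 0.087876 rad = 5.0349°

5.035°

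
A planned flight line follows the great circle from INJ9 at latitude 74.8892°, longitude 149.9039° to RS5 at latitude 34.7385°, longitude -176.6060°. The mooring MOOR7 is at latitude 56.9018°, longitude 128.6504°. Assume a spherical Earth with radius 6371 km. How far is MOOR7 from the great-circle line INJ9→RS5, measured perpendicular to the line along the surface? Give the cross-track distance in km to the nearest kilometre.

2136 km

δ₁₃ = central angle INJ9→MOOR7 = 0.343914 rad  (haversine)
θ₁₃ = bearing INJ9→MOOR7 = 215.950°,  θ₁₂ = bearing INJ9→RS5 = 138.531°
dₓₜ = R·arcsin(sin δ₁₃ · sin(θ₁₃ − θ₁₂)) = 6371·arcsin(0.33717·sin(77.419°)) = 2136.370 km
|dₓₜ| = 2136.370 km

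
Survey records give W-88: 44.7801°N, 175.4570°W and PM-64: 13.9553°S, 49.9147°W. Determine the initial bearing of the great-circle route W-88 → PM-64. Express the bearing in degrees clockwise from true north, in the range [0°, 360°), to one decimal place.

74.0°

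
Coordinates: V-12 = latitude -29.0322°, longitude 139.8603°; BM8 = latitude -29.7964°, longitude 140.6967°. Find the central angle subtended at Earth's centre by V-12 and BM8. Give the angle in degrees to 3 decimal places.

1.056°

Δφ = -0.7642°,  Δλ = 0.8364°
a = sin²(Δφ/2) + cos φ₁ cos φ₂ sin²(Δλ/2) = 0.000085
c = 2·arcsin(√a) = 0.018428 rad = 1.0558°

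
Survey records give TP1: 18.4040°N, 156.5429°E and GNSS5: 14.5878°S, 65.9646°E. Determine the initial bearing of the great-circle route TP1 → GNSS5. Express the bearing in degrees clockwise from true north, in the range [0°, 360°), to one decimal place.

Δλ = -90.5783°
y = sin Δλ · cos φ₂ = -0.967714
x = cos φ₁ sin φ₂ − sin φ₁ cos φ₂ cos Δλ = -0.235898
θ = atan2(y, x) = -103.6997° → 256.3003° (mod 360°)

256.3°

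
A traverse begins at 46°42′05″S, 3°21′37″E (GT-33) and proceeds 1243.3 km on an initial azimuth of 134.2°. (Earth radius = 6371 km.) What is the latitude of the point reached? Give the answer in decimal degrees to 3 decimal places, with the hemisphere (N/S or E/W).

GT-33: φ = -46.70139°, λ = +3.36028°
δ = d/R = 1243.3/6371 = 0.195150 rad
φ₂ = arcsin(sin φ₁ cos δ + cos φ₁ sin δ cos θ)
   = arcsin(-0.72779·0.98102 + 0.68580·0.19391·-0.69717) = -53.77361°
λ₂ = λ₁ + atan2(sin θ sin δ cos φ₁, cos δ − sin φ₁ sin φ₂) = 16.96577°

53.774°S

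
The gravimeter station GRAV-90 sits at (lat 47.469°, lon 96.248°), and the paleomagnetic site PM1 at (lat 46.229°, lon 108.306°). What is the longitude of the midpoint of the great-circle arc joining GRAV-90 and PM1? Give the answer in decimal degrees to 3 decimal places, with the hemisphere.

102.347°E

Bx = cos φ₂ cos Δλ = 0.676515,  By = cos φ₂ sin Δλ = 0.144514
φₘ = atan2(sin φ₁ + sin φ₂, √((cos φ₁ + Bx)² + By²)) = 47.00751°
λₘ = λ₁ + atan2(By, cos φ₁ + Bx) = 102.34685°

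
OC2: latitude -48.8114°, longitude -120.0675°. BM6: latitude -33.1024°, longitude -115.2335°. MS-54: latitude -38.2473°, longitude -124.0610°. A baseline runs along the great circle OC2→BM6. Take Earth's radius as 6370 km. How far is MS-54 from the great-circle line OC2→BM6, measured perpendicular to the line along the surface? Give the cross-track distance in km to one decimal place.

δ₁₃ = central angle OC2→MS-54 = 0.191106 rad  (haversine)
θ₁₃ = bearing OC2→MS-54 = 343.265°,  θ₁₂ = bearing OC2→BM6 = 14.730°
dₓₜ = R·arcsin(sin δ₁₃ · sin(θ₁₃ − θ₁₂)) = 6370·arcsin(0.18995·sin(328.535°)) = -632.606 km
|dₓₜ| = 632.606 km

632.6 km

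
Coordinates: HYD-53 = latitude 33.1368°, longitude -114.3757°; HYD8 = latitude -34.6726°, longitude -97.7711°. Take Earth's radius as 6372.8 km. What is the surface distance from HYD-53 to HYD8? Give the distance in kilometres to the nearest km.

Δφ = -67.8094°,  Δλ = 16.6046°
a = sin²(Δφ/2) + cos φ₁ cos φ₂ sin²(Δλ/2) = 0.325514
c = 2·arcsin(√a) = 1.214323 rad = 69.5756°
d = R·c = 6372.8 × 1.214323 = 7738.6 km

7739 km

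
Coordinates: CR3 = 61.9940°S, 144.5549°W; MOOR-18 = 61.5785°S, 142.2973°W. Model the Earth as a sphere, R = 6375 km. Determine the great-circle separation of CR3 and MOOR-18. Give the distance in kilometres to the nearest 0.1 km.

127.4 km

Δφ = 0.4155°,  Δλ = 2.2576°
a = sin²(Δφ/2) + cos φ₁ cos φ₂ sin²(Δλ/2) = 0.000100
c = 2·arcsin(√a) = 0.019989 rad = 1.1453°
d = R·c = 6375 × 0.019989 = 127.4 km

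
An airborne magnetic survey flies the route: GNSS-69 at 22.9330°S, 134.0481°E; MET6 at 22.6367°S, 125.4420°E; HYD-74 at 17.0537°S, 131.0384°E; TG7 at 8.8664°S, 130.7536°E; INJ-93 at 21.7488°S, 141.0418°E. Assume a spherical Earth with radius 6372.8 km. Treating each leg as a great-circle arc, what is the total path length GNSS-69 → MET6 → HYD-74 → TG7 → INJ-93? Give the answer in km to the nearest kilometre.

4454 km

GNSS-69→MET6: c = 0.138560 rad, d = 883.02 km
MET6→HYD-74: c = 0.133887 rad, d = 853.24 km
HYD-74→TG7: c = 0.142977 rad, d = 911.17 km
TG7→INJ-93: c = 0.283528 rad, d = 1806.87 km
Total = 883.02 + 853.24 + 911.17 + 1806.87 = 4454.29 km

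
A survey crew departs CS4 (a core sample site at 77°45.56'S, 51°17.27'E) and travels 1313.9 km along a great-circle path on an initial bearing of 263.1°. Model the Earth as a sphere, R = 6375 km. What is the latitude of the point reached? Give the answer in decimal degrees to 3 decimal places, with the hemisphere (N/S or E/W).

CS4: φ = -77.75933°, λ = +51.28783°
δ = d/R = 1313.9/6375 = 0.206102 rad
φ₂ = arcsin(sin φ₁ cos δ + cos φ₁ sin δ cos θ)
   = arcsin(-0.97727·0.97884 + 0.21202·0.20465·-0.12014) = -74.11133°
λ₂ = λ₁ + atan2(sin θ sin δ cos φ₁, cos δ − sin φ₁ sin φ₂) = 3.37731°

74.111°S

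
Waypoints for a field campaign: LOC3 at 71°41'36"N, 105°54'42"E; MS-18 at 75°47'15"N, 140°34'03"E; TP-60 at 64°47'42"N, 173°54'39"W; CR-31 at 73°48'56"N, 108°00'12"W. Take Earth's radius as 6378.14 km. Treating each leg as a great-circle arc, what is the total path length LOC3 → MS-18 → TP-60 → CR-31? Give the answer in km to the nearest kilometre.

5780 km

LOC3: φ = +71.69333°, λ = +105.91167°
MS-18: φ = +75.78750°, λ = +140.56750°
TP-60: φ = +64.79500°, λ = -173.91083°
CR-31: φ = +73.81556°, λ = -108.00333°
LOC3→MS-18: c = 0.180434 rad, d = 1150.83 km
MS-18→TP-60: c = 0.316431 rad, d = 2018.24 km
TP-60→CR-31: c = 0.409332 rad, d = 2610.77 km
Total = 1150.83 + 2018.24 + 2610.77 = 5779.85 km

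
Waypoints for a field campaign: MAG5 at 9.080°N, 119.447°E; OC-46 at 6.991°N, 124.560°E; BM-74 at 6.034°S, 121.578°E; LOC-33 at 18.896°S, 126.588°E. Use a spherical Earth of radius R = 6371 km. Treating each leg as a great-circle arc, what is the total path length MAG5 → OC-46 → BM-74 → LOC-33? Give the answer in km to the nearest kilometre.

MAG5→OC-46: c = 0.095584 rad, d = 608.96 km
OC-46→BM-74: c = 0.233185 rad, d = 1485.62 km
BM-74→LOC-33: c = 0.240099 rad, d = 1529.67 km
Total = 608.96 + 1485.62 + 1529.67 = 3624.26 km

3624 km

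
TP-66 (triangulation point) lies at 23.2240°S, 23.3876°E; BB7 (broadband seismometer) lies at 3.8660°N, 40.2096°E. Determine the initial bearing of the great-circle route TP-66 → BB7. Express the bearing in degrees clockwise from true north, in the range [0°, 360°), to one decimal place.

Δλ = 16.8220°
y = sin Δλ · cos φ₂ = 0.288741
x = cos φ₁ sin φ₂ − sin φ₁ cos φ₂ cos Δλ = 0.438554
θ = atan2(y, x) = 33.3606° → 33.3606° (mod 360°)

33.4°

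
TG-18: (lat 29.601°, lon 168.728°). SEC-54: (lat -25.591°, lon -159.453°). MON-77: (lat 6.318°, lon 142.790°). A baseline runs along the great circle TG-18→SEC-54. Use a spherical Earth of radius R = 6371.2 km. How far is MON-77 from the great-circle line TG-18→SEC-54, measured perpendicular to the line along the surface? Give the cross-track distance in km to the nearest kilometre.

3727 km

δ₁₃ = central angle TG-18→MON-77 = 0.588975 rad  (haversine)
θ₁₃ = bearing TG-18→MON-77 = 231.499°,  θ₁₂ = bearing TG-18→SEC-54 = 147.766°
dₓₜ = R·arcsin(sin δ₁₃ · sin(θ₁₃ − θ₁₂)) = 6371.2·arcsin(0.55551·sin(83.733°)) = 3727.076 km
|dₓₜ| = 3727.076 km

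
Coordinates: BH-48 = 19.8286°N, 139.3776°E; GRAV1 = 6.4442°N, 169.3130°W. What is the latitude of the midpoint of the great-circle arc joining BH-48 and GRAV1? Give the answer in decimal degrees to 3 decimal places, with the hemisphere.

14.514°N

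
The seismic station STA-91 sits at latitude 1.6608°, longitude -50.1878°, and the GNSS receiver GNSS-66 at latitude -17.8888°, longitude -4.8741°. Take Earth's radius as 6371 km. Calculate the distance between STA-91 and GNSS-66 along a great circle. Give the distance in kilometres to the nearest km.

5415 km

Δφ = -19.5496°,  Δλ = 45.3137°
a = sin²(Δφ/2) + cos φ₁ cos φ₂ sin²(Δλ/2) = 0.169978
c = 2·arcsin(√a) = 0.849920 rad = 48.6968°
d = R·c = 6371 × 0.849920 = 5414.8 km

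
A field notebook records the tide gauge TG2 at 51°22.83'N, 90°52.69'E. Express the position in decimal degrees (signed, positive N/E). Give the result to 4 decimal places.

+51.3805°, +90.8782°

lat: 51.3805° N → +51.3805°
lon: 90.8782° E → +90.8782°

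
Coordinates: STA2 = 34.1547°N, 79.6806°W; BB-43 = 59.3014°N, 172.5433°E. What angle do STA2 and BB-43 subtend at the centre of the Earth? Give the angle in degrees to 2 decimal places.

Δφ = 25.1467°,  Δλ = -107.7761°
a = sin²(Δφ/2) + cos φ₁ cos φ₂ sin²(Δλ/2) = 0.323113
c = 2·arcsin(√a) = 1.209193 rad = 69.2817°

69.28°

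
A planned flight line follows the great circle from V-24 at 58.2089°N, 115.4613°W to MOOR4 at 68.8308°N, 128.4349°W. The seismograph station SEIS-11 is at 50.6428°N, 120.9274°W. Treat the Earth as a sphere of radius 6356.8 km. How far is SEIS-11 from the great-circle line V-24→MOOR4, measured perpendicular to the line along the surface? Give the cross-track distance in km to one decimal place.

674.4 km

δ₁₃ = central angle V-24→SEIS-11 = 0.143130 rad  (haversine)
θ₁₃ = bearing V-24→SEIS-11 = 205.055°,  θ₁₂ = bearing V-24→MOOR4 = 337.125°
dₓₜ = R·arcsin(sin δ₁₃ · sin(θ₁₃ − θ₁₂)) = 6356.8·arcsin(0.14264·sin(-132.070°)) = -674.364 km
|dₓₜ| = 674.364 km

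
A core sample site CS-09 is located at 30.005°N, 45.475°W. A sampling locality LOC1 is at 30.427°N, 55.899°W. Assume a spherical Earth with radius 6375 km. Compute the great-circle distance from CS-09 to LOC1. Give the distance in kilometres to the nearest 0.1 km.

Δφ = 0.4220°,  Δλ = -10.4240°
a = sin²(Δφ/2) + cos φ₁ cos φ₂ sin²(Δλ/2) = 0.006176
c = 2·arcsin(√a) = 0.157331 rad = 9.0144°
d = R·c = 6375 × 0.157331 = 1003.0 km

1003.0 km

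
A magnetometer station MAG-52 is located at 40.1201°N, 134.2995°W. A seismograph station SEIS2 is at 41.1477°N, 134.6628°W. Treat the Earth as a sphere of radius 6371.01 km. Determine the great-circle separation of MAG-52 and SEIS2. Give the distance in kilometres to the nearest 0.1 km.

118.3 km

Δφ = 1.0276°,  Δλ = -0.3633°
a = sin²(Δφ/2) + cos φ₁ cos φ₂ sin²(Δλ/2) = 0.000086
c = 2·arcsin(√a) = 0.018569 rad = 1.0639°
d = R·c = 6371.01 × 0.018569 = 118.3 km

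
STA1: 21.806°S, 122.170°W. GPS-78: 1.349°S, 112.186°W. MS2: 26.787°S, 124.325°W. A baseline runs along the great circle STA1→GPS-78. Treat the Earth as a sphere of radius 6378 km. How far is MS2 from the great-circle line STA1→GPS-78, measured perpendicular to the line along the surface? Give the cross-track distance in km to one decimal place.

δ₁₃ = central angle STA1→MS2 = 0.093443 rad  (haversine)
θ₁₃ = bearing STA1→MS2 = 201.085°,  θ₁₂ = bearing STA1→GPS-78 = 26.749°
dₓₜ = R·arcsin(sin δ₁₃ · sin(θ₁₃ − θ₁₂)) = 6378·arcsin(0.09331·sin(174.336°)) = 58.737 km
|dₓₜ| = 58.737 km

58.7 km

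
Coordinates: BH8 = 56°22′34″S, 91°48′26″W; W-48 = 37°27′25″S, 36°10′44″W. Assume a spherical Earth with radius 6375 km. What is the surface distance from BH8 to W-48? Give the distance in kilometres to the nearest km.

BH8: φ = -56.37611°, λ = -91.80722°
W-48: φ = -37.45694°, λ = -36.17889°
Δφ = 18.9192°,  Δλ = 55.6283°
a = sin²(Δφ/2) + cos φ₁ cos φ₂ sin²(Δλ/2) = 0.122714
c = 2·arcsin(√a) = 0.715793 rad = 41.0119°
d = R·c = 6375 × 0.715793 = 4563.2 km

4563 km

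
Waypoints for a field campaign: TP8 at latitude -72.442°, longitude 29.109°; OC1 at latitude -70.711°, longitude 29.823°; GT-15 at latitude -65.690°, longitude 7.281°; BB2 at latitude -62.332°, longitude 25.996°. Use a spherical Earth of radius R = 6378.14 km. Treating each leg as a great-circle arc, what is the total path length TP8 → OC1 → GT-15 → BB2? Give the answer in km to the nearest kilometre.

TP8→OC1: c = 0.030467 rad, d = 194.32 km
OC1→GT-15: c = 0.168884 rad, d = 1077.17 km
GT-15→BB2: c = 0.153933 rad, d = 981.80 km
Total = 194.32 + 1077.17 + 981.80 = 2253.29 km

2253 km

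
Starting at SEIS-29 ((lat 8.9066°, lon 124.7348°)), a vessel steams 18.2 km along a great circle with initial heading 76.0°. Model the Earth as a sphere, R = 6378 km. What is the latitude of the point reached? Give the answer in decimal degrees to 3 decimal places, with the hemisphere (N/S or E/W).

δ = d/R = 18.2/6378 = 0.002854 rad
φ₂ = arcsin(sin φ₁ cos δ + cos φ₁ sin δ cos θ)
   = arcsin(0.15482·1.00000 + 0.98794·0.00285·0.24192) = 8.94612°
λ₂ = λ₁ + atan2(sin θ sin δ cos φ₁, cos δ − sin φ₁ sin φ₂) = 124.89539°

8.946°N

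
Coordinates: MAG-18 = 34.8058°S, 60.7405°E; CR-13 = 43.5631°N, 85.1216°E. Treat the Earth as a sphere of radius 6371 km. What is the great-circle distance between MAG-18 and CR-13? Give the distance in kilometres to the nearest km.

9058 km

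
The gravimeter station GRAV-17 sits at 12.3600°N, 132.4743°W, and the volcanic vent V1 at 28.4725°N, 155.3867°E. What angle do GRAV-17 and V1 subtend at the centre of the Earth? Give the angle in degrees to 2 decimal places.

68.57°

Δφ = 16.1125°,  Δλ = -72.1390°
a = sin²(Δφ/2) + cos φ₁ cos φ₂ sin²(Δλ/2) = 0.317295
c = 2·arcsin(√a) = 1.196724 rad = 68.5672°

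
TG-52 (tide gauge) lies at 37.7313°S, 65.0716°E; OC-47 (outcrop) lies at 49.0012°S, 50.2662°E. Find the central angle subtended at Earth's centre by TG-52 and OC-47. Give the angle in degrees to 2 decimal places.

Δφ = -11.2699°,  Δλ = -14.8054°
a = sin²(Δφ/2) + cos φ₁ cos φ₂ sin²(Δλ/2) = 0.018254
c = 2·arcsin(√a) = 0.271047 rad = 15.5299°

15.53°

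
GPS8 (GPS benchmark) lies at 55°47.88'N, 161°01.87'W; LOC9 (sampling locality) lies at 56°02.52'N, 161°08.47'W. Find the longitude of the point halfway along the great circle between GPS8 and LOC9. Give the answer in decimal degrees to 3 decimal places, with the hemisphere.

GPS8: φ = +55.79800°, λ = -161.03117°
LOC9: φ = +56.04200°, λ = -161.14117°
Bx = cos φ₂ cos Δλ = 0.558584,  By = cos φ₂ sin Δλ = -0.001072
φₘ = atan2(sin φ₁ + sin φ₂, √((cos φ₁ + Bx)² + By²)) = 55.92001°
λₘ = λ₁ + atan2(By, cos φ₁ + Bx) = -161.08599°

161.086°W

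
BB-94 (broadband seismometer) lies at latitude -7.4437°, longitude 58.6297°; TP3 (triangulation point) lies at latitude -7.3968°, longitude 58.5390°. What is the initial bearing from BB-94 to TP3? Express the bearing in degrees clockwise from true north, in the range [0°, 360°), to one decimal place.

Δλ = -0.0907°
y = sin Δλ · cos φ₂ = -0.001570
x = cos φ₁ sin φ₂ − sin φ₁ cos φ₂ cos Δλ = 0.000818
θ = atan2(y, x) = -62.4658° → 297.5342° (mod 360°)

297.5°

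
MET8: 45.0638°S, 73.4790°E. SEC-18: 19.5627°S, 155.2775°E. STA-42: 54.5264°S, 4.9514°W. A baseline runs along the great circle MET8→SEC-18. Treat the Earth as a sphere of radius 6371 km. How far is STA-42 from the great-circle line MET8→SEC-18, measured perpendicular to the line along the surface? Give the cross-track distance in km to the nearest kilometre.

δ₁₃ = central angle MET8→STA-42 = 0.851700 rad  (haversine)
θ₁₃ = bearing MET8→STA-42 = 229.080°,  θ₁₂ = bearing MET8→SEC-18 = 98.618°
dₓₜ = R·arcsin(sin δ₁₃ · sin(θ₁₃ − θ₁₂)) = 6371·arcsin(0.75240·sin(130.462°)) = 3883.074 km
|dₓₜ| = 3883.074 km

3883 km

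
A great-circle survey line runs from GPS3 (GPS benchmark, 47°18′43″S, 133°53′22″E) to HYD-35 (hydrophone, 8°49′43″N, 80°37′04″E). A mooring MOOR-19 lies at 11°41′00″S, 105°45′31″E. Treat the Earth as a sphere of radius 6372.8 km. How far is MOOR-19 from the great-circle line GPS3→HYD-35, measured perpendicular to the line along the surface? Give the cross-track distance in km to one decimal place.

971.4 km

GPS3: φ = -47.31194°, λ = +133.88944°
HYD-35: φ = +8.82861°, λ = +80.61778°
MOOR-19: φ = -11.68333°, λ = +105.75861°
δ₁₃ = central angle GPS3→MOOR-19 = 0.746046 rad  (haversine)
θ₁₃ = bearing GPS3→MOOR-19 = 317.136°,  θ₁₂ = bearing GPS3→HYD-35 = 304.210°
dₓₜ = R·arcsin(sin δ₁₃ · sin(θ₁₃ − θ₁₂)) = 6372.8·arcsin(0.67874·sin(12.926°)) = 971.359 km
|dₓₜ| = 971.359 km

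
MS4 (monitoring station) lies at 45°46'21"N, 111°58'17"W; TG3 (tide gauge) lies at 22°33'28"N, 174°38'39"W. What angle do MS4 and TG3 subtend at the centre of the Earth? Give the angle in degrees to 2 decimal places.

55.21°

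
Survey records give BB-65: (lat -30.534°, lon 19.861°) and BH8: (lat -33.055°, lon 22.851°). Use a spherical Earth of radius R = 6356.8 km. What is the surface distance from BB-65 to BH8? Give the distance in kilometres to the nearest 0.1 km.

Δφ = -2.5210°,  Δλ = 2.9900°
a = sin²(Δφ/2) + cos φ₁ cos φ₂ sin²(Δλ/2) = 0.000975
c = 2·arcsin(√a) = 0.062470 rad = 3.5793°
d = R·c = 6356.8 × 0.062470 = 397.1 km

397.1 km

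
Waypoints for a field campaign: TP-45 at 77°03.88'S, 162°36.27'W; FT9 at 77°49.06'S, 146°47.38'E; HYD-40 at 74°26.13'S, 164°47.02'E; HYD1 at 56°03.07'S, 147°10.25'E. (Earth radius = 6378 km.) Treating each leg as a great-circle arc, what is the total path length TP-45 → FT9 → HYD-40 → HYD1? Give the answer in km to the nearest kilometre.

3980 km

TP-45: φ = -77.06467°, λ = -162.60450°
FT9: φ = -77.81767°, λ = +146.78967°
HYD-40: φ = -74.43550°, λ = +164.78367°
HYD1: φ = -56.05117°, λ = +147.17083°
TP-45→FT9: c = 0.186521 rad, d = 1189.63 km
FT9→HYD-40: c = 0.095022 rad, d = 606.05 km
HYD-40→HYD1: c = 0.342441 rad, d = 2184.09 km
Total = 1189.63 + 606.05 + 2184.09 = 3979.77 km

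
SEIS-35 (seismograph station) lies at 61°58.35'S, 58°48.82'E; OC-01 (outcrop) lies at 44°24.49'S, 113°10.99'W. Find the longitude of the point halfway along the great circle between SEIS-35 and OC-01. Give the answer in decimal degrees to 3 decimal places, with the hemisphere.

98.465°W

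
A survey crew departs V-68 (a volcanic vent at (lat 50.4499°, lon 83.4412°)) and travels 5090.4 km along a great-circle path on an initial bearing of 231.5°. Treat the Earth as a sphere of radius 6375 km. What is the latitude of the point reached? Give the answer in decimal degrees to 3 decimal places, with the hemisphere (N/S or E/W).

14.721°N

δ = d/R = 5090.4/6375 = 0.798494 rad
φ₂ = arcsin(sin φ₁ cos δ + cos φ₁ sin δ cos θ)
   = arcsin(0.77107·0.69779 + 0.63675·0.71631·-0.62251) = 14.72059°
λ₂ = λ₁ + atan2(sin θ sin δ cos φ₁, cos δ − sin φ₁ sin φ₂) = 48.01795°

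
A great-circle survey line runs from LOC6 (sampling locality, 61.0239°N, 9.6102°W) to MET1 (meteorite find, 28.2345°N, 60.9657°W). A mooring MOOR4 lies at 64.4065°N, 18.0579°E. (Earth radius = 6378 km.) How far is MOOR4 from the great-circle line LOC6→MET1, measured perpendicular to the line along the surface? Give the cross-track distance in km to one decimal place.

δ₁₃ = central angle LOC6→MOOR4 = 0.227080 rad  (haversine)
θ₁₃ = bearing LOC6→MOOR4 = 62.998°,  θ₁₂ = bearing LOC6→MET1 = 249.877°
dₓₜ = R·arcsin(sin δ₁₃ · sin(θ₁₃ − θ₁₂)) = 6378·arcsin(0.22513·sin(-186.879°)) = 171.997 km
|dₓₜ| = 171.997 km

172.0 km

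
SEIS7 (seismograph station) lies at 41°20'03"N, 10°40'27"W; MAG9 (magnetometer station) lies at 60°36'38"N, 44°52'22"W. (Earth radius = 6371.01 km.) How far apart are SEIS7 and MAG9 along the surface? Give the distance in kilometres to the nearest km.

SEIS7: φ = +41.33417°, λ = -10.67417°
MAG9: φ = +60.61056°, λ = -44.87278°
Δφ = 19.2764°,  Δλ = -34.1986°
a = sin²(Δφ/2) + cos φ₁ cos φ₂ sin²(Δλ/2) = 0.059888
c = 2·arcsin(√a) = 0.494462 rad = 28.3306°
d = R·c = 6371.01 × 0.494462 = 3150.2 km

3150 km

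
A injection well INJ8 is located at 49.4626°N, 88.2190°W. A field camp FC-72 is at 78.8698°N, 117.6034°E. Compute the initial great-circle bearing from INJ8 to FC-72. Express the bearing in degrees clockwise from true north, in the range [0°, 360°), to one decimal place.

Δλ = -154.1776°
y = sin Δλ · cos φ₂ = -0.084085
x = cos φ₁ sin φ₂ − sin φ₁ cos φ₂ cos Δλ = 0.769777
θ = atan2(y, x) = -6.2338° → 353.7662° (mod 360°)

353.8°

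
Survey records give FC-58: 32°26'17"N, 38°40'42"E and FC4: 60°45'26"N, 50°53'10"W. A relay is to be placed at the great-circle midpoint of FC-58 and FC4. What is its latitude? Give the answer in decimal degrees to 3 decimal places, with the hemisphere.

FC-58: φ = +32.43806°, λ = +38.67833°
FC4: φ = +60.75722°, λ = -50.88611°
Bx = cos φ₂ cos Δλ = 0.003714,  By = cos φ₂ sin Δλ = -0.488497
φₘ = atan2(sin φ₁ + sin φ₂, √((cos φ₁ + Bx)² + By²)) = 55.22404°
λₘ = λ₁ + atan2(By, cos φ₁ + Bx) = 8.72470°

55.224°N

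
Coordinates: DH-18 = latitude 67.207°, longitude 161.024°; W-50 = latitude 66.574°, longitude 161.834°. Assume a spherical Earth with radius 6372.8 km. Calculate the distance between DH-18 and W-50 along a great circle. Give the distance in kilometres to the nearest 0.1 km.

78.8 km

Δφ = -0.6330°,  Δλ = 0.8100°
a = sin²(Δφ/2) + cos φ₁ cos φ₂ sin²(Δλ/2) = 0.000038
c = 2·arcsin(√a) = 0.012363 rad = 0.7083°
d = R·c = 6372.8 × 0.012363 = 78.8 km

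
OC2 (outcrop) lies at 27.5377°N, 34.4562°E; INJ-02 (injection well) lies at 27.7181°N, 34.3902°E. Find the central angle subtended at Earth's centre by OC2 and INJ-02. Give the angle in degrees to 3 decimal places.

0.190°

Δφ = 0.1804°,  Δλ = -0.0660°
a = sin²(Δφ/2) + cos φ₁ cos φ₂ sin²(Δλ/2) = 0.000003
c = 2·arcsin(√a) = 0.003310 rad = 0.1896°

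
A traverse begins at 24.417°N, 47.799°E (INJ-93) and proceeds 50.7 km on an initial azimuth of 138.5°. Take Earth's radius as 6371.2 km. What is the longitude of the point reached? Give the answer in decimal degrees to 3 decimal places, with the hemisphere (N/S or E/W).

48.130°E

δ = d/R = 50.7/6371.2 = 0.007958 rad
φ₂ = arcsin(sin φ₁ cos δ + cos φ₁ sin δ cos θ)
   = arcsin(0.41337·0.99997 + 0.91056·0.00796·-0.74896) = 24.07516°
λ₂ = λ₁ + atan2(sin θ sin δ cos φ₁, cos δ − sin φ₁ sin φ₂) = 48.12990°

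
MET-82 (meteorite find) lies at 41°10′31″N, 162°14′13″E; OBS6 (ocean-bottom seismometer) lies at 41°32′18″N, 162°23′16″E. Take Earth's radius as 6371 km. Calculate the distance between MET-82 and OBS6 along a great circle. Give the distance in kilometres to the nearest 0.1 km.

MET-82: φ = +41.17528°, λ = +162.23694°
OBS6: φ = +41.53833°, λ = +162.38778°
Δφ = 0.3631°,  Δλ = 0.1508°
a = sin²(Δφ/2) + cos φ₁ cos φ₂ sin²(Δλ/2) = 0.000011
c = 2·arcsin(√a) = 0.006637 rad = 0.3803°
d = R·c = 6371 × 0.006637 = 42.3 km

42.3 km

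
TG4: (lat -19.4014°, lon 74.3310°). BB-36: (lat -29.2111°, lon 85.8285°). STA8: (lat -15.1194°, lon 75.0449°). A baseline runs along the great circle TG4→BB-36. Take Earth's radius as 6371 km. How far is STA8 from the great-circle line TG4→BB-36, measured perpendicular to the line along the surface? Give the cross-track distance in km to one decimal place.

δ₁₃ = central angle TG4→STA8 = 0.075676 rad  (haversine)
θ₁₃ = bearing TG4→STA8 = 9.154°,  θ₁₂ = bearing TG4→BB-36 = 135.363°
dₓₜ = R·arcsin(sin δ₁₃ · sin(θ₁₃ − θ₁₂)) = 6371·arcsin(0.07560·sin(-126.208°)) = -388.888 km
|dₓₜ| = 388.888 km

388.9 km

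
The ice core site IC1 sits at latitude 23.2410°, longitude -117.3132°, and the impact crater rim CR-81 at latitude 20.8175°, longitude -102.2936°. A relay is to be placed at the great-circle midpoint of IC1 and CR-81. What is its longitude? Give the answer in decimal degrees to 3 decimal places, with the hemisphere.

Bx = cos φ₂ cos Δλ = 0.902785,  By = cos φ₂ sin Δλ = 0.242231
φₘ = atan2(sin φ₁ + sin φ₂, √((cos φ₁ + Bx)² + By²)) = 22.20138°
λₘ = λ₁ + atan2(By, cos φ₁ + Bx) = -109.73876°

109.739°W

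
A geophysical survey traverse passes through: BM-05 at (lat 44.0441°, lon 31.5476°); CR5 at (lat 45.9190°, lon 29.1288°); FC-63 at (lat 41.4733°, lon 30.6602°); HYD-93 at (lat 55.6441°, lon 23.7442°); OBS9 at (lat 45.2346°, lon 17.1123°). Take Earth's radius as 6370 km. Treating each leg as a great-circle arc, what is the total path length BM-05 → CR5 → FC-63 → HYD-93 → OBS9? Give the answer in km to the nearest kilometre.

BM-05→CR5: c = 0.044296 rad, d = 282.16 km
CR5→FC-63: c = 0.079958 rad, d = 509.33 km
FC-63→HYD-93: c = 0.259597 rad, d = 1653.63 km
HYD-93→OBS9: c = 0.195851 rad, d = 1247.57 km
Total = 282.16 + 509.33 + 1653.63 + 1247.57 = 3692.70 km

3693 km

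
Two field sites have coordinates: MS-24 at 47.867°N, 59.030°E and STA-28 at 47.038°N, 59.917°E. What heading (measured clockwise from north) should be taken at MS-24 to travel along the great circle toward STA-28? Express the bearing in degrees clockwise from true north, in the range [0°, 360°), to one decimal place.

143.8°

Δλ = 0.8870°
y = sin Δλ · cos φ₂ = 0.010550
x = cos φ₁ sin φ₂ − sin φ₁ cos φ₂ cos Δλ = -0.014408
θ = atan2(y, x) = 143.7863° → 143.7863° (mod 360°)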